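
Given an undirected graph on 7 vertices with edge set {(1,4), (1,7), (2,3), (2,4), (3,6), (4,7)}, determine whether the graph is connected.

Step 1: Build adjacency list from edges:
  1: 4, 7
  2: 3, 4
  3: 2, 6
  4: 1, 2, 7
  5: (none)
  6: 3
  7: 1, 4

Step 2: Run BFS/DFS from vertex 1:
  Visited: {1, 4, 7, 2, 3, 6}
  Reached 6 of 7 vertices

Step 3: Only 6 of 7 vertices reached. Graph is disconnected.
Connected components: {1, 2, 3, 4, 6, 7}, {5}
Answer: No, the graph is not connected (2 components).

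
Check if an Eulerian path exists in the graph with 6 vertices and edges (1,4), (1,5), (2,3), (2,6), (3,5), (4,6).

Step 1: Find the degree of each vertex:
  deg(1) = 2
  deg(2) = 2
  deg(3) = 2
  deg(4) = 2
  deg(5) = 2
  deg(6) = 2

Step 2: Count vertices with odd degree:
  All vertices have even degree (0 odd-degree vertices)

Step 3: Apply Euler's theorem:
  - Eulerian circuit exists iff graph is connected and all vertices have even degree
  - Eulerian path exists iff graph is connected and has 0 or 2 odd-degree vertices

Graph is connected with 0 odd-degree vertices.
Both Eulerian circuit and Eulerian path exist.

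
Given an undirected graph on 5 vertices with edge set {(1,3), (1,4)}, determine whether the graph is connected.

Step 1: Build adjacency list from edges:
  1: 3, 4
  2: (none)
  3: 1
  4: 1
  5: (none)

Step 2: Run BFS/DFS from vertex 1:
  Visited: {1, 3, 4}
  Reached 3 of 5 vertices

Step 3: Only 3 of 5 vertices reached. Graph is disconnected.
Connected components: {1, 3, 4}, {2}, {5}
Answer: No, the graph is not connected (3 components).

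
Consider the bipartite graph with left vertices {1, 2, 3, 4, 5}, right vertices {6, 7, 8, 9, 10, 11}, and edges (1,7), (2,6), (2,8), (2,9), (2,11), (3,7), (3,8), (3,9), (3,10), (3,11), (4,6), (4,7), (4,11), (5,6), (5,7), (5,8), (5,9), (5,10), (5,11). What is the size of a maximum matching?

Step 1: List the neighbors of each left vertex:
  1: 7
  2: 6, 8, 9, 11
  3: 7, 8, 9, 10, 11
  4: 6, 7, 11
  5: 6, 7, 8, 9, 10, 11

Step 2: Greedily match left vertices, then look for augmenting paths:
  Match 1 -- 7
  Match 2 -- 6
  Match 3 -- 8
  Match 4 -- 11
  Match 5 -- 9
  No augmenting path remains.

Step 3: Verify this is maximum:
  Matching size 5 = min(|L|, |R|) = min(5, 6), which is an upper bound, so this matching is maximum.

Maximum matching: {(1,7), (2,6), (3,8), (4,11), (5,9)}
Size: 5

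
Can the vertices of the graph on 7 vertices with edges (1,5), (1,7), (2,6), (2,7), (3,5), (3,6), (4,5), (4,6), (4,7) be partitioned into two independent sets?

Step 1: Attempt 2-coloring using BFS:
  Start at vertex 1, assign color 0
  Color vertex 5 with color 1 (neighbor of 1)
  Color vertex 7 with color 1 (neighbor of 1)
  Color vertex 3 with color 0 (neighbor of 5)
  Color vertex 4 with color 0 (neighbor of 5)
  Color vertex 2 with color 0 (neighbor of 7)
  Color vertex 6 with color 1 (neighbor of 3)

Step 2: 2-coloring succeeded. No conflicts found.
  Set A (color 0): {1, 2, 3, 4}
  Set B (color 1): {5, 6, 7}

The graph is bipartite with partition {1, 2, 3, 4}, {5, 6, 7}.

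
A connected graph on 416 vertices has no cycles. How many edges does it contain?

A tree on n vertices always has exactly n - 1 edges.
For n = 416: edges = 416 - 1 = 415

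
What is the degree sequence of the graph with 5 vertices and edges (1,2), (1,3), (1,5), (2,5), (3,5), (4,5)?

Step 1: Count edges incident to each vertex:
  deg(1) = 3 (neighbors: 2, 3, 5)
  deg(2) = 2 (neighbors: 1, 5)
  deg(3) = 2 (neighbors: 1, 5)
  deg(4) = 1 (neighbors: 5)
  deg(5) = 4 (neighbors: 1, 2, 3, 4)

Step 2: Sort degrees in non-increasing order:
  Degrees: [3, 2, 2, 1, 4] -> sorted: [4, 3, 2, 2, 1]

Degree sequence: [4, 3, 2, 2, 1]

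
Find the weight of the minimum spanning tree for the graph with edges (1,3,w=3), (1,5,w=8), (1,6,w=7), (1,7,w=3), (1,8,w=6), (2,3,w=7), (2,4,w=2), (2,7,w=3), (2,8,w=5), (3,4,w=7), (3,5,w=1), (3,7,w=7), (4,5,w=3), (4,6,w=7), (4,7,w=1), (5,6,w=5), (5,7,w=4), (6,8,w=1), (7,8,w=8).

Apply Kruskal's algorithm (sort edges by weight, add if no cycle):

Sorted edges by weight:
  (3,5) w=1
  (4,7) w=1
  (6,8) w=1
  (2,4) w=2
  (1,3) w=3
  (1,7) w=3
  (2,7) w=3
  (4,5) w=3
  (5,7) w=4
  (2,8) w=5
  (5,6) w=5
  (1,8) w=6
  (1,6) w=7
  (2,3) w=7
  (3,4) w=7
  (3,7) w=7
  (4,6) w=7
  (1,5) w=8
  (7,8) w=8

Add edge (3,5) w=1 -- no cycle. Running total: 1
Add edge (4,7) w=1 -- no cycle. Running total: 2
Add edge (6,8) w=1 -- no cycle. Running total: 3
Add edge (2,4) w=2 -- no cycle. Running total: 5
Add edge (1,3) w=3 -- no cycle. Running total: 8
Add edge (1,7) w=3 -- no cycle. Running total: 11
Skip edge (2,7) w=3 -- would create cycle
Skip edge (4,5) w=3 -- would create cycle
Skip edge (5,7) w=4 -- would create cycle
Add edge (2,8) w=5 -- no cycle. Running total: 16

MST edges: (3,5,w=1), (4,7,w=1), (6,8,w=1), (2,4,w=2), (1,3,w=3), (1,7,w=3), (2,8,w=5)
Total MST weight: 1 + 1 + 1 + 2 + 3 + 3 + 5 = 16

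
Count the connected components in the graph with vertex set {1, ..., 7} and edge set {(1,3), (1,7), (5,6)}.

Step 1: Build adjacency list from edges:
  1: 3, 7
  2: (none)
  3: 1
  4: (none)
  5: 6
  6: 5
  7: 1

Step 2: Run BFS/DFS from vertex 1:
  Visited: {1, 3, 7}
  Reached 3 of 7 vertices

Step 3: Only 3 of 7 vertices reached. Graph is disconnected.
Connected components: {1, 3, 7}, {2}, {4}, {5, 6}
Number of connected components: 4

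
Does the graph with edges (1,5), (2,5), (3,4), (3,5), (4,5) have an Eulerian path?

Step 1: Find the degree of each vertex:
  deg(1) = 1
  deg(2) = 1
  deg(3) = 2
  deg(4) = 2
  deg(5) = 4

Step 2: Count vertices with odd degree:
  Odd-degree vertices: 1, 2 (2 total)

Step 3: Apply Euler's theorem:
  - Eulerian circuit exists iff graph is connected and all vertices have even degree
  - Eulerian path exists iff graph is connected and has 0 or 2 odd-degree vertices

Graph is connected with exactly 2 odd-degree vertices (1, 2).
Eulerian path exists (starting and ending at the odd-degree vertices), but no Eulerian circuit.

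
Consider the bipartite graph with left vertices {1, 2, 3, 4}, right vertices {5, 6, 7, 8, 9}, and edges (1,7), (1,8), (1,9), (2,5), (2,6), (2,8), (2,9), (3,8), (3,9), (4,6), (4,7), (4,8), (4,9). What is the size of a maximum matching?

Step 1: List the neighbors of each left vertex:
  1: 7, 8, 9
  2: 5, 6, 8, 9
  3: 8, 9
  4: 6, 7, 8, 9

Step 2: Greedily match left vertices, then look for augmenting paths:
  Match 1 -- 7
  Match 2 -- 5
  Match 3 -- 8
  Match 4 -- 6
  No augmenting path remains.

Step 3: Verify this is maximum:
  Matching size 4 = min(|L|, |R|) = min(4, 5), which is an upper bound, so this matching is maximum.

Maximum matching: {(1,7), (2,5), (3,8), (4,6)}
Size: 4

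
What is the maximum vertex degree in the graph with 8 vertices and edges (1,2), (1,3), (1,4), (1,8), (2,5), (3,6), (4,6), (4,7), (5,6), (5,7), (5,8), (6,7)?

Step 1: Count edges incident to each vertex:
  deg(1) = 4 (neighbors: 2, 3, 4, 8)
  deg(2) = 2 (neighbors: 1, 5)
  deg(3) = 2 (neighbors: 1, 6)
  deg(4) = 3 (neighbors: 1, 6, 7)
  deg(5) = 4 (neighbors: 2, 6, 7, 8)
  deg(6) = 4 (neighbors: 3, 4, 5, 7)
  deg(7) = 3 (neighbors: 4, 5, 6)
  deg(8) = 2 (neighbors: 1, 5)

Step 2: Find maximum:
  max(4, 2, 2, 3, 4, 4, 3, 2) = 4 (vertex 1)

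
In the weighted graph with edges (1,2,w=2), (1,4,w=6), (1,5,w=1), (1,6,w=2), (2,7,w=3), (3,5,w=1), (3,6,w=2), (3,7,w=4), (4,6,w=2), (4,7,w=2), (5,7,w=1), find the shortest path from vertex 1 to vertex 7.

Step 1: Build adjacency list with weights:
  1: 2(w=2), 4(w=6), 5(w=1), 6(w=2)
  2: 1(w=2), 7(w=3)
  3: 5(w=1), 6(w=2), 7(w=4)
  4: 1(w=6), 6(w=2), 7(w=2)
  5: 1(w=1), 3(w=1), 7(w=1)
  6: 1(w=2), 3(w=2), 4(w=2)
  7: 2(w=3), 3(w=4), 4(w=2), 5(w=1)

Step 2: Apply Dijkstra's algorithm from vertex 1:
  Visit vertex 1 (distance=0)
    Update dist[2] = 2
    Update dist[4] = 6
    Update dist[5] = 1
    Update dist[6] = 2
  Visit vertex 5 (distance=1)
    Update dist[3] = 2
    Update dist[7] = 2
  Visit vertex 2 (distance=2)
  Visit vertex 3 (distance=2)
  Visit vertex 6 (distance=2)
    Update dist[4] = 4
  Visit vertex 7 (distance=2)

Step 3: Shortest path: 1 -> 5 -> 7
Total weight: 1 + 1 = 2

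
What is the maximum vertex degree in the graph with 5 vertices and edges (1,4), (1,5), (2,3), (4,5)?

Step 1: Count edges incident to each vertex:
  deg(1) = 2 (neighbors: 4, 5)
  deg(2) = 1 (neighbors: 3)
  deg(3) = 1 (neighbors: 2)
  deg(4) = 2 (neighbors: 1, 5)
  deg(5) = 2 (neighbors: 1, 4)

Step 2: Find maximum:
  max(2, 1, 1, 2, 2) = 2 (vertex 1)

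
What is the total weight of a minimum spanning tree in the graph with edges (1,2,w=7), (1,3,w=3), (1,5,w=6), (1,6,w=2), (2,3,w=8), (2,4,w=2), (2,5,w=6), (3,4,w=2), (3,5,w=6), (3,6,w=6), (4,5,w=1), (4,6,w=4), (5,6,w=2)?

Apply Kruskal's algorithm (sort edges by weight, add if no cycle):

Sorted edges by weight:
  (4,5) w=1
  (1,6) w=2
  (2,4) w=2
  (3,4) w=2
  (5,6) w=2
  (1,3) w=3
  (4,6) w=4
  (1,5) w=6
  (2,5) w=6
  (3,5) w=6
  (3,6) w=6
  (1,2) w=7
  (2,3) w=8

Add edge (4,5) w=1 -- no cycle. Running total: 1
Add edge (1,6) w=2 -- no cycle. Running total: 3
Add edge (2,4) w=2 -- no cycle. Running total: 5
Add edge (3,4) w=2 -- no cycle. Running total: 7
Add edge (5,6) w=2 -- no cycle. Running total: 9

MST edges: (4,5,w=1), (1,6,w=2), (2,4,w=2), (3,4,w=2), (5,6,w=2)
Total MST weight: 1 + 2 + 2 + 2 + 2 = 9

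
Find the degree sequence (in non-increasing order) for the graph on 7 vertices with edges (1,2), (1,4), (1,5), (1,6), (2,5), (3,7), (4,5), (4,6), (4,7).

Step 1: Count edges incident to each vertex:
  deg(1) = 4 (neighbors: 2, 4, 5, 6)
  deg(2) = 2 (neighbors: 1, 5)
  deg(3) = 1 (neighbors: 7)
  deg(4) = 4 (neighbors: 1, 5, 6, 7)
  deg(5) = 3 (neighbors: 1, 2, 4)
  deg(6) = 2 (neighbors: 1, 4)
  deg(7) = 2 (neighbors: 3, 4)

Step 2: Sort degrees in non-increasing order:
  Degrees: [4, 2, 1, 4, 3, 2, 2] -> sorted: [4, 4, 3, 2, 2, 2, 1]

Degree sequence: [4, 4, 3, 2, 2, 2, 1]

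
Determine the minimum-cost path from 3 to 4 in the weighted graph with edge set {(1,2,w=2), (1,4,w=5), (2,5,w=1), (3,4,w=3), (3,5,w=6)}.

Step 1: Build adjacency list with weights:
  1: 2(w=2), 4(w=5)
  2: 1(w=2), 5(w=1)
  3: 4(w=3), 5(w=6)
  4: 1(w=5), 3(w=3)
  5: 2(w=1), 3(w=6)

Step 2: Apply Dijkstra's algorithm from vertex 3:
  Visit vertex 3 (distance=0)
    Update dist[4] = 3
    Update dist[5] = 6
  Visit vertex 4 (distance=3)
    Update dist[1] = 8

Step 3: Shortest path: 3 -> 4
Total weight: 3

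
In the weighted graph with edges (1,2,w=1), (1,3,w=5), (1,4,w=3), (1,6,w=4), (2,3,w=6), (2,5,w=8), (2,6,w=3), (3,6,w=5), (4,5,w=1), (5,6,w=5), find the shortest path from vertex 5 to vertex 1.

Step 1: Build adjacency list with weights:
  1: 2(w=1), 3(w=5), 4(w=3), 6(w=4)
  2: 1(w=1), 3(w=6), 5(w=8), 6(w=3)
  3: 1(w=5), 2(w=6), 6(w=5)
  4: 1(w=3), 5(w=1)
  5: 2(w=8), 4(w=1), 6(w=5)
  6: 1(w=4), 2(w=3), 3(w=5), 5(w=5)

Step 2: Apply Dijkstra's algorithm from vertex 5:
  Visit vertex 5 (distance=0)
    Update dist[2] = 8
    Update dist[4] = 1
    Update dist[6] = 5
  Visit vertex 4 (distance=1)
    Update dist[1] = 4
  Visit vertex 1 (distance=4)
    Update dist[2] = 5
    Update dist[3] = 9

Step 3: Shortest path: 5 -> 4 -> 1
Total weight: 1 + 3 = 4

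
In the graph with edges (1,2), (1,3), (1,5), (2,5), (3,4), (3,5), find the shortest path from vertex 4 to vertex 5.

Step 1: Build adjacency list:
  1: 2, 3, 5
  2: 1, 5
  3: 1, 4, 5
  4: 3
  5: 1, 2, 3

Step 2: BFS from vertex 4 to find shortest path to 5:
  vertex 3 reached at distance 1
  vertex 1 reached at distance 2
  vertex 5 reached at distance 2

Step 3: Shortest path: 4 -> 3 -> 5
Path length: 2 edges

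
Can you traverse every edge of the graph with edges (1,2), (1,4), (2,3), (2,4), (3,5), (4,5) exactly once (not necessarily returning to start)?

Step 1: Find the degree of each vertex:
  deg(1) = 2
  deg(2) = 3
  deg(3) = 2
  deg(4) = 3
  deg(5) = 2

Step 2: Count vertices with odd degree:
  Odd-degree vertices: 2, 4 (2 total)

Step 3: Apply Euler's theorem:
  - Eulerian circuit exists iff graph is connected and all vertices have even degree
  - Eulerian path exists iff graph is connected and has 0 or 2 odd-degree vertices

Graph is connected with exactly 2 odd-degree vertices (2, 4).
Eulerian path exists (starting and ending at the odd-degree vertices), but no Eulerian circuit.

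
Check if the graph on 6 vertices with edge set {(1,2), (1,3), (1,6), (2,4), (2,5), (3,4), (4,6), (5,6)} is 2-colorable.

Step 1: Attempt 2-coloring using BFS:
  Start at vertex 1, assign color 0
  Color vertex 2 with color 1 (neighbor of 1)
  Color vertex 3 with color 1 (neighbor of 1)
  Color vertex 6 with color 1 (neighbor of 1)
  Color vertex 4 with color 0 (neighbor of 2)
  Color vertex 5 with color 0 (neighbor of 2)

Step 2: 2-coloring succeeded. No conflicts found.
  Set A (color 0): {1, 4, 5}
  Set B (color 1): {2, 3, 6}

The graph is bipartite with partition {1, 4, 5}, {2, 3, 6}.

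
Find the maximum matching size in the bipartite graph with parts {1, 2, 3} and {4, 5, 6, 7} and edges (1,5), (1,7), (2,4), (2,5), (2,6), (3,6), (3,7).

Step 1: List the neighbors of each left vertex:
  1: 5, 7
  2: 4, 5, 6
  3: 6, 7

Step 2: Greedily match left vertices, then look for augmenting paths:
  Match 1 -- 5
  Match 2 -- 4
  Match 3 -- 6
  No augmenting path remains.

Step 3: Verify this is maximum:
  Matching size 3 = min(|L|, |R|) = min(3, 4), which is an upper bound, so this matching is maximum.

Maximum matching: {(1,5), (2,4), (3,6)}
Size: 3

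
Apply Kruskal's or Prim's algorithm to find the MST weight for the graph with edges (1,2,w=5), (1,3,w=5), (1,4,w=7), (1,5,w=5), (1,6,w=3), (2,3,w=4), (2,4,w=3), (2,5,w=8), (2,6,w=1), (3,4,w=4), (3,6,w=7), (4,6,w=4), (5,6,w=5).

Apply Kruskal's algorithm (sort edges by weight, add if no cycle):

Sorted edges by weight:
  (2,6) w=1
  (1,6) w=3
  (2,4) w=3
  (2,3) w=4
  (3,4) w=4
  (4,6) w=4
  (1,2) w=5
  (1,3) w=5
  (1,5) w=5
  (5,6) w=5
  (1,4) w=7
  (3,6) w=7
  (2,5) w=8

Add edge (2,6) w=1 -- no cycle. Running total: 1
Add edge (1,6) w=3 -- no cycle. Running total: 4
Add edge (2,4) w=3 -- no cycle. Running total: 7
Add edge (2,3) w=4 -- no cycle. Running total: 11
Skip edge (3,4) w=4 -- would create cycle
Skip edge (4,6) w=4 -- would create cycle
Skip edge (1,2) w=5 -- would create cycle
Skip edge (1,3) w=5 -- would create cycle
Add edge (1,5) w=5 -- no cycle. Running total: 16

MST edges: (2,6,w=1), (1,6,w=3), (2,4,w=3), (2,3,w=4), (1,5,w=5)
Total MST weight: 1 + 3 + 3 + 4 + 5 = 16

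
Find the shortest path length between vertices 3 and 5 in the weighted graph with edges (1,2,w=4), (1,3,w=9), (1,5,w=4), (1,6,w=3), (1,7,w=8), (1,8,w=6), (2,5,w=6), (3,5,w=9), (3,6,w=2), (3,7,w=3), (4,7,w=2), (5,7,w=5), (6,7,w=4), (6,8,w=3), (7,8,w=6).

Step 1: Build adjacency list with weights:
  1: 2(w=4), 3(w=9), 5(w=4), 6(w=3), 7(w=8), 8(w=6)
  2: 1(w=4), 5(w=6)
  3: 1(w=9), 5(w=9), 6(w=2), 7(w=3)
  4: 7(w=2)
  5: 1(w=4), 2(w=6), 3(w=9), 7(w=5)
  6: 1(w=3), 3(w=2), 7(w=4), 8(w=3)
  7: 1(w=8), 3(w=3), 4(w=2), 5(w=5), 6(w=4), 8(w=6)
  8: 1(w=6), 6(w=3), 7(w=6)

Step 2: Apply Dijkstra's algorithm from vertex 3:
  Visit vertex 3 (distance=0)
    Update dist[1] = 9
    Update dist[5] = 9
    Update dist[6] = 2
    Update dist[7] = 3
  Visit vertex 6 (distance=2)
    Update dist[1] = 5
    Update dist[8] = 5
  Visit vertex 7 (distance=3)
    Update dist[4] = 5
    Update dist[5] = 8
  Visit vertex 1 (distance=5)
    Update dist[2] = 9
  Visit vertex 4 (distance=5)
  Visit vertex 8 (distance=5)
  Visit vertex 5 (distance=8)

Step 3: Shortest path: 3 -> 7 -> 5
Total weight: 3 + 5 = 8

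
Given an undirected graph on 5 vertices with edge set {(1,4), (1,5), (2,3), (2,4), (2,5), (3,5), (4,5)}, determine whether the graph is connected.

Step 1: Build adjacency list from edges:
  1: 4, 5
  2: 3, 4, 5
  3: 2, 5
  4: 1, 2, 5
  5: 1, 2, 3, 4

Step 2: Run BFS/DFS from vertex 1:
  Visited: {1, 4, 5, 2, 3}
  Reached 5 of 5 vertices

Step 3: All 5 vertices reached from vertex 1, so the graph is connected.
Answer: Yes, the graph is connected.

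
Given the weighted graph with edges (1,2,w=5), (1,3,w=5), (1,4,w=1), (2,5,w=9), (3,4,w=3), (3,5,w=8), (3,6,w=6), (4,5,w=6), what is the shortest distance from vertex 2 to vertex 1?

Step 1: Build adjacency list with weights:
  1: 2(w=5), 3(w=5), 4(w=1)
  2: 1(w=5), 5(w=9)
  3: 1(w=5), 4(w=3), 5(w=8), 6(w=6)
  4: 1(w=1), 3(w=3), 5(w=6)
  5: 2(w=9), 3(w=8), 4(w=6)
  6: 3(w=6)

Step 2: Apply Dijkstra's algorithm from vertex 2:
  Visit vertex 2 (distance=0)
    Update dist[1] = 5
    Update dist[5] = 9
  Visit vertex 1 (distance=5)
    Update dist[3] = 10
    Update dist[4] = 6

Step 3: Shortest path: 2 -> 1
Total weight: 5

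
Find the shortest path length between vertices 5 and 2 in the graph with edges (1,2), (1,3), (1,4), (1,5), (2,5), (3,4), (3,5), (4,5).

Step 1: Build adjacency list:
  1: 2, 3, 4, 5
  2: 1, 5
  3: 1, 4, 5
  4: 1, 3, 5
  5: 1, 2, 3, 4

Step 2: BFS from vertex 5 to find shortest path to 2:
  vertex 1 reached at distance 1
  vertex 2 reached at distance 1

Step 3: Shortest path: 5 -> 2
Path length: 1 edge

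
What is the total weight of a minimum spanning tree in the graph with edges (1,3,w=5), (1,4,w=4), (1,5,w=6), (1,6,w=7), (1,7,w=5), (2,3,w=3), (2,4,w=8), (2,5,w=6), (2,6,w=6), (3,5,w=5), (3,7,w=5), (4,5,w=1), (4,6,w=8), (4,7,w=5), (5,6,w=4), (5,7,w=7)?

Apply Kruskal's algorithm (sort edges by weight, add if no cycle):

Sorted edges by weight:
  (4,5) w=1
  (2,3) w=3
  (1,4) w=4
  (5,6) w=4
  (1,3) w=5
  (1,7) w=5
  (3,5) w=5
  (3,7) w=5
  (4,7) w=5
  (1,5) w=6
  (2,6) w=6
  (2,5) w=6
  (1,6) w=7
  (5,7) w=7
  (2,4) w=8
  (4,6) w=8

Add edge (4,5) w=1 -- no cycle. Running total: 1
Add edge (2,3) w=3 -- no cycle. Running total: 4
Add edge (1,4) w=4 -- no cycle. Running total: 8
Add edge (5,6) w=4 -- no cycle. Running total: 12
Add edge (1,3) w=5 -- no cycle. Running total: 17
Add edge (1,7) w=5 -- no cycle. Running total: 22

MST edges: (4,5,w=1), (2,3,w=3), (1,4,w=4), (5,6,w=4), (1,3,w=5), (1,7,w=5)
Total MST weight: 1 + 3 + 4 + 4 + 5 + 5 = 22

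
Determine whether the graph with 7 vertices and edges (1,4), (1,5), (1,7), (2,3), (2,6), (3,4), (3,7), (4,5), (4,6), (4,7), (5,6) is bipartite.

Step 1: Attempt 2-coloring using BFS:
  Start at vertex 1, assign color 0
  Color vertex 4 with color 1 (neighbor of 1)
  Color vertex 5 with color 1 (neighbor of 1)
  Color vertex 7 with color 1 (neighbor of 1)
  Color vertex 3 with color 0 (neighbor of 4)

Step 2: Conflict found! Vertices 4 and 5 are adjacent but have the same color.
This means the graph contains an odd cycle.

The graph is NOT bipartite.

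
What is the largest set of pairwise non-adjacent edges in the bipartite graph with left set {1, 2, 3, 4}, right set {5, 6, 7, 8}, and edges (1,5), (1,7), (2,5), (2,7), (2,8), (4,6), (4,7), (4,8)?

Step 1: List the neighbors of each left vertex:
  1: 5, 7
  2: 5, 7, 8
  3: (none)
  4: 6, 7, 8

Step 2: Greedily match left vertices, then look for augmenting paths:
  Match 1 -- 5
  Match 2 -- 7
  Match 4 -- 6
  No augmenting path remains.

Step 3: Verify this is maximum:
  Matching has size 3. The vertex set {1, 2, 4} covers every edge and has size 3; any matching has at most one edge per cover vertex, so 3 is maximum (König's theorem).

Maximum matching: {(1,5), (2,7), (4,6)}
Size: 3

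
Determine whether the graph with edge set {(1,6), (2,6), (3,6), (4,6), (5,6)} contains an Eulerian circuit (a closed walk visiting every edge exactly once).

Step 1: Find the degree of each vertex:
  deg(1) = 1
  deg(2) = 1
  deg(3) = 1
  deg(4) = 1
  deg(5) = 1
  deg(6) = 5

Step 2: Count vertices with odd degree:
  Odd-degree vertices: 1, 2, 3, 4, 5, 6 (6 total)

Step 3: Apply Euler's theorem:
  - Eulerian circuit exists iff graph is connected and all vertices have even degree
  - Eulerian path exists iff graph is connected and has 0 or 2 odd-degree vertices

Graph has 6 odd-degree vertices (need 0 or 2).
Neither Eulerian path nor Eulerian circuit exists.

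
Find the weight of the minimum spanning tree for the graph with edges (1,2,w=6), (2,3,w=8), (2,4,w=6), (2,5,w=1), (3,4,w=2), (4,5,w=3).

Apply Kruskal's algorithm (sort edges by weight, add if no cycle):

Sorted edges by weight:
  (2,5) w=1
  (3,4) w=2
  (4,5) w=3
  (1,2) w=6
  (2,4) w=6
  (2,3) w=8

Add edge (2,5) w=1 -- no cycle. Running total: 1
Add edge (3,4) w=2 -- no cycle. Running total: 3
Add edge (4,5) w=3 -- no cycle. Running total: 6
Add edge (1,2) w=6 -- no cycle. Running total: 12

MST edges: (2,5,w=1), (3,4,w=2), (4,5,w=3), (1,2,w=6)
Total MST weight: 1 + 2 + 3 + 6 = 12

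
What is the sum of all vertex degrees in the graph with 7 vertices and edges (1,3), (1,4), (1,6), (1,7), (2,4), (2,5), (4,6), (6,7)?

Step 1: Count edges incident to each vertex:
  deg(1) = 4 (neighbors: 3, 4, 6, 7)
  deg(2) = 2 (neighbors: 4, 5)
  deg(3) = 1 (neighbors: 1)
  deg(4) = 3 (neighbors: 1, 2, 6)
  deg(5) = 1 (neighbors: 2)
  deg(6) = 3 (neighbors: 1, 4, 7)
  deg(7) = 2 (neighbors: 1, 6)

Step 2: Sum all degrees:
  4 + 2 + 1 + 3 + 1 + 3 + 2 = 16

Verification: sum of degrees = 2 * |E| = 2 * 8 = 16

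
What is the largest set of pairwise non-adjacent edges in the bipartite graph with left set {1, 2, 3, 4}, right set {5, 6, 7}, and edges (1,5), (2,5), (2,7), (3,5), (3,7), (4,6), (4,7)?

Step 1: List the neighbors of each left vertex:
  1: 5
  2: 5, 7
  3: 5, 7
  4: 6, 7

Step 2: Greedily match left vertices, then look for augmenting paths:
  Match 1 -- 5
  Match 2 -- 7
  Match 4 -- 6
  No augmenting path remains.

Step 3: Verify this is maximum:
  Matching size 3 = min(|L|, |R|) = min(4, 3), which is an upper bound, so this matching is maximum.

Maximum matching: {(1,5), (2,7), (4,6)}
Size: 3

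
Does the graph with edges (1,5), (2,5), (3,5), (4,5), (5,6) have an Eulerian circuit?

Step 1: Find the degree of each vertex:
  deg(1) = 1
  deg(2) = 1
  deg(3) = 1
  deg(4) = 1
  deg(5) = 5
  deg(6) = 1

Step 2: Count vertices with odd degree:
  Odd-degree vertices: 1, 2, 3, 4, 5, 6 (6 total)

Step 3: Apply Euler's theorem:
  - Eulerian circuit exists iff graph is connected and all vertices have even degree
  - Eulerian path exists iff graph is connected and has 0 or 2 odd-degree vertices

Graph has 6 odd-degree vertices (need 0 or 2).
Neither Eulerian path nor Eulerian circuit exists.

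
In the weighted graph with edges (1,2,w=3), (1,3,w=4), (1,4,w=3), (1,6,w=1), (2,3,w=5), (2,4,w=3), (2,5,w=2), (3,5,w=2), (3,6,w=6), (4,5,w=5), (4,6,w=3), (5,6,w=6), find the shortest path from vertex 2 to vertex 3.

Step 1: Build adjacency list with weights:
  1: 2(w=3), 3(w=4), 4(w=3), 6(w=1)
  2: 1(w=3), 3(w=5), 4(w=3), 5(w=2)
  3: 1(w=4), 2(w=5), 5(w=2), 6(w=6)
  4: 1(w=3), 2(w=3), 5(w=5), 6(w=3)
  5: 2(w=2), 3(w=2), 4(w=5), 6(w=6)
  6: 1(w=1), 3(w=6), 4(w=3), 5(w=6)

Step 2: Apply Dijkstra's algorithm from vertex 2:
  Visit vertex 2 (distance=0)
    Update dist[1] = 3
    Update dist[3] = 5
    Update dist[4] = 3
    Update dist[5] = 2
  Visit vertex 5 (distance=2)
    Update dist[3] = 4
    Update dist[6] = 8
  Visit vertex 1 (distance=3)
    Update dist[6] = 4
  Visit vertex 4 (distance=3)
  Visit vertex 3 (distance=4)

Step 3: Shortest path: 2 -> 5 -> 3
Total weight: 2 + 2 = 4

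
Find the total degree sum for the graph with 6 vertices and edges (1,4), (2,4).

Step 1: Count edges incident to each vertex:
  deg(1) = 1 (neighbors: 4)
  deg(2) = 1 (neighbors: 4)
  deg(3) = 0 (neighbors: none)
  deg(4) = 2 (neighbors: 1, 2)
  deg(5) = 0 (neighbors: none)
  deg(6) = 0 (neighbors: none)

Step 2: Sum all degrees:
  1 + 1 + 0 + 2 + 0 + 0 = 4

Verification: sum of degrees = 2 * |E| = 2 * 2 = 4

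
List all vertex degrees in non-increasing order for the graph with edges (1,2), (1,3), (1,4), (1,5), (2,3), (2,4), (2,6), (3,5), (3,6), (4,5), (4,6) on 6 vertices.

Step 1: Count edges incident to each vertex:
  deg(1) = 4 (neighbors: 2, 3, 4, 5)
  deg(2) = 4 (neighbors: 1, 3, 4, 6)
  deg(3) = 4 (neighbors: 1, 2, 5, 6)
  deg(4) = 4 (neighbors: 1, 2, 5, 6)
  deg(5) = 3 (neighbors: 1, 3, 4)
  deg(6) = 3 (neighbors: 2, 3, 4)

Step 2: Sort degrees in non-increasing order:
  Degrees: [4, 4, 4, 4, 3, 3] -> sorted: [4, 4, 4, 4, 3, 3]

Degree sequence: [4, 4, 4, 4, 3, 3]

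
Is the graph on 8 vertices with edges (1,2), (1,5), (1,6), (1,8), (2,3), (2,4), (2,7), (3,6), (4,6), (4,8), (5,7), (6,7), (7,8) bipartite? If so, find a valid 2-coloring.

Step 1: Attempt 2-coloring using BFS:
  Start at vertex 1, assign color 0
  Color vertex 2 with color 1 (neighbor of 1)
  Color vertex 5 with color 1 (neighbor of 1)
  Color vertex 6 with color 1 (neighbor of 1)
  Color vertex 8 with color 1 (neighbor of 1)
  Color vertex 3 with color 0 (neighbor of 2)
  Color vertex 4 with color 0 (neighbor of 2)
  Color vertex 7 with color 0 (neighbor of 2)

Step 2: 2-coloring succeeded. No conflicts found.
  Set A (color 0): {1, 3, 4, 7}
  Set B (color 1): {2, 5, 6, 8}

The graph is bipartite with partition {1, 3, 4, 7}, {2, 5, 6, 8}.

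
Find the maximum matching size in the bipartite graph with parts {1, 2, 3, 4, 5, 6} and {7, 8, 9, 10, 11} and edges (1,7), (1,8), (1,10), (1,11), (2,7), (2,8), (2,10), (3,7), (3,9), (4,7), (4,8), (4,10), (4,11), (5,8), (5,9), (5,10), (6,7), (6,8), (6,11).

Step 1: List the neighbors of each left vertex:
  1: 7, 8, 10, 11
  2: 7, 8, 10
  3: 7, 9
  4: 7, 8, 10, 11
  5: 8, 9, 10
  6: 7, 8, 11

Step 2: Greedily match left vertices, then look for augmenting paths:
  Match 1 -- 7
  Match 2 -- 8
  Match 3 -- 9
  Match 4 -- 10
  Match 6 -- 11
  No augmenting path remains.

Step 3: Verify this is maximum:
  Matching size 5 = min(|L|, |R|) = min(6, 5), which is an upper bound, so this matching is maximum.

Maximum matching: {(1,7), (2,8), (3,9), (4,10), (6,11)}
Size: 5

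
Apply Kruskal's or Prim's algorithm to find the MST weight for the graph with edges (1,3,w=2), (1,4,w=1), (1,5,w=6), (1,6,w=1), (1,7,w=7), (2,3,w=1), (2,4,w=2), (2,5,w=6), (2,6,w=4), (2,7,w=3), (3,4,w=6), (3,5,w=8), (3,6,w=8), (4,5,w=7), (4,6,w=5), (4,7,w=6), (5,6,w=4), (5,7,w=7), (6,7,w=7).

Apply Kruskal's algorithm (sort edges by weight, add if no cycle):

Sorted edges by weight:
  (1,6) w=1
  (1,4) w=1
  (2,3) w=1
  (1,3) w=2
  (2,4) w=2
  (2,7) w=3
  (2,6) w=4
  (5,6) w=4
  (4,6) w=5
  (1,5) w=6
  (2,5) w=6
  (3,4) w=6
  (4,7) w=6
  (1,7) w=7
  (4,5) w=7
  (5,7) w=7
  (6,7) w=7
  (3,5) w=8
  (3,6) w=8

Add edge (1,6) w=1 -- no cycle. Running total: 1
Add edge (1,4) w=1 -- no cycle. Running total: 2
Add edge (2,3) w=1 -- no cycle. Running total: 3
Add edge (1,3) w=2 -- no cycle. Running total: 5
Skip edge (2,4) w=2 -- would create cycle
Add edge (2,7) w=3 -- no cycle. Running total: 8
Skip edge (2,6) w=4 -- would create cycle
Add edge (5,6) w=4 -- no cycle. Running total: 12

MST edges: (1,6,w=1), (1,4,w=1), (2,3,w=1), (1,3,w=2), (2,7,w=3), (5,6,w=4)
Total MST weight: 1 + 1 + 1 + 2 + 3 + 4 = 12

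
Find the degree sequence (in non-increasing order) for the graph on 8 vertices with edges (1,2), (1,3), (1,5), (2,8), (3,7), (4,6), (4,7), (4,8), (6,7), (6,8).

Step 1: Count edges incident to each vertex:
  deg(1) = 3 (neighbors: 2, 3, 5)
  deg(2) = 2 (neighbors: 1, 8)
  deg(3) = 2 (neighbors: 1, 7)
  deg(4) = 3 (neighbors: 6, 7, 8)
  deg(5) = 1 (neighbors: 1)
  deg(6) = 3 (neighbors: 4, 7, 8)
  deg(7) = 3 (neighbors: 3, 4, 6)
  deg(8) = 3 (neighbors: 2, 4, 6)

Step 2: Sort degrees in non-increasing order:
  Degrees: [3, 2, 2, 3, 1, 3, 3, 3] -> sorted: [3, 3, 3, 3, 3, 2, 2, 1]

Degree sequence: [3, 3, 3, 3, 3, 2, 2, 1]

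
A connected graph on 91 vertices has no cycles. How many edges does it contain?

A tree on n vertices always has exactly n - 1 edges.
For n = 91: edges = 91 - 1 = 90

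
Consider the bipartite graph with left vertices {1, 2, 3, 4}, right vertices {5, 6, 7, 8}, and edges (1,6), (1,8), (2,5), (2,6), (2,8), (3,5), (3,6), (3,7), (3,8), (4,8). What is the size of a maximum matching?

Step 1: List the neighbors of each left vertex:
  1: 6, 8
  2: 5, 6, 8
  3: 5, 6, 7, 8
  4: 8

Step 2: Greedily match left vertices, then look for augmenting paths:
  Match 1 -- 6
  Match 2 -- 5
  Match 3 -- 7
  Match 4 -- 8
  No augmenting path remains.

Step 3: Verify this is maximum:
  Matching size 4 = min(|L|, |R|) = min(4, 4), which is an upper bound, so this matching is maximum.

Maximum matching: {(1,6), (2,5), (3,7), (4,8)}
Size: 4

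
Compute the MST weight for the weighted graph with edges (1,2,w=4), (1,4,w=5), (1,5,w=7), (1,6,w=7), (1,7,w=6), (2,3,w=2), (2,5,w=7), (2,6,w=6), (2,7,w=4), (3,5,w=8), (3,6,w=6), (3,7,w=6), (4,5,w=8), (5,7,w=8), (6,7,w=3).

Apply Kruskal's algorithm (sort edges by weight, add if no cycle):

Sorted edges by weight:
  (2,3) w=2
  (6,7) w=3
  (1,2) w=4
  (2,7) w=4
  (1,4) w=5
  (1,7) w=6
  (2,6) w=6
  (3,6) w=6
  (3,7) w=6
  (1,5) w=7
  (1,6) w=7
  (2,5) w=7
  (3,5) w=8
  (4,5) w=8
  (5,7) w=8

Add edge (2,3) w=2 -- no cycle. Running total: 2
Add edge (6,7) w=3 -- no cycle. Running total: 5
Add edge (1,2) w=4 -- no cycle. Running total: 9
Add edge (2,7) w=4 -- no cycle. Running total: 13
Add edge (1,4) w=5 -- no cycle. Running total: 18
Skip edge (1,7) w=6 -- would create cycle
Skip edge (2,6) w=6 -- would create cycle
Skip edge (3,6) w=6 -- would create cycle
Skip edge (3,7) w=6 -- would create cycle
Add edge (1,5) w=7 -- no cycle. Running total: 25

MST edges: (2,3,w=2), (6,7,w=3), (1,2,w=4), (2,7,w=4), (1,4,w=5), (1,5,w=7)
Total MST weight: 2 + 3 + 4 + 4 + 5 + 7 = 25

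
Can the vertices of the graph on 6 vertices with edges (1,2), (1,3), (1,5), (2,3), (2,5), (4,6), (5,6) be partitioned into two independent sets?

Step 1: Attempt 2-coloring using BFS:
  Start at vertex 1, assign color 0
  Color vertex 2 with color 1 (neighbor of 1)
  Color vertex 3 with color 1 (neighbor of 1)
  Color vertex 5 with color 1 (neighbor of 1)

Step 2: Conflict found! Vertices 2 and 3 are adjacent but have the same color.
This means the graph contains an odd cycle.

The graph is NOT bipartite.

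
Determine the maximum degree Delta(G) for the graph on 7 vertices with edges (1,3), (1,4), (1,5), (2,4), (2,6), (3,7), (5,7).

Step 1: Count edges incident to each vertex:
  deg(1) = 3 (neighbors: 3, 4, 5)
  deg(2) = 2 (neighbors: 4, 6)
  deg(3) = 2 (neighbors: 1, 7)
  deg(4) = 2 (neighbors: 1, 2)
  deg(5) = 2 (neighbors: 1, 7)
  deg(6) = 1 (neighbors: 2)
  deg(7) = 2 (neighbors: 3, 5)

Step 2: Find maximum:
  max(3, 2, 2, 2, 2, 1, 2) = 3 (vertex 1)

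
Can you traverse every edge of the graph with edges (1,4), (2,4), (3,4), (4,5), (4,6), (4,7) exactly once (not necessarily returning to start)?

Step 1: Find the degree of each vertex:
  deg(1) = 1
  deg(2) = 1
  deg(3) = 1
  deg(4) = 6
  deg(5) = 1
  deg(6) = 1
  deg(7) = 1

Step 2: Count vertices with odd degree:
  Odd-degree vertices: 1, 2, 3, 5, 6, 7 (6 total)

Step 3: Apply Euler's theorem:
  - Eulerian circuit exists iff graph is connected and all vertices have even degree
  - Eulerian path exists iff graph is connected and has 0 or 2 odd-degree vertices

Graph has 6 odd-degree vertices (need 0 or 2).
Neither Eulerian path nor Eulerian circuit exists.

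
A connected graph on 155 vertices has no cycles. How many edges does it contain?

A tree on n vertices always has exactly n - 1 edges.
For n = 155: edges = 155 - 1 = 154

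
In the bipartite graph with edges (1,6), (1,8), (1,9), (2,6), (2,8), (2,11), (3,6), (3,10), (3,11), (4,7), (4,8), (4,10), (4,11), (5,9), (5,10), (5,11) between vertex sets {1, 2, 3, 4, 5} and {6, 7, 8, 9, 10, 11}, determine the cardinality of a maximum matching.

Step 1: List the neighbors of each left vertex:
  1: 6, 8, 9
  2: 6, 8, 11
  3: 6, 10, 11
  4: 7, 8, 10, 11
  5: 9, 10, 11

Step 2: Greedily match left vertices, then look for augmenting paths:
  Match 1 -- 6
  Match 2 -- 8
  Match 3 -- 10
  Match 4 -- 7
  Match 5 -- 9
  No augmenting path remains.

Step 3: Verify this is maximum:
  Matching size 5 = min(|L|, |R|) = min(5, 6), which is an upper bound, so this matching is maximum.

Maximum matching: {(1,6), (2,8), (3,10), (4,7), (5,9)}
Size: 5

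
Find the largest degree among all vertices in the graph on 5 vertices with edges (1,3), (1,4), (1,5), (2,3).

Step 1: Count edges incident to each vertex:
  deg(1) = 3 (neighbors: 3, 4, 5)
  deg(2) = 1 (neighbors: 3)
  deg(3) = 2 (neighbors: 1, 2)
  deg(4) = 1 (neighbors: 1)
  deg(5) = 1 (neighbors: 1)

Step 2: Find maximum:
  max(3, 1, 2, 1, 1) = 3 (vertex 1)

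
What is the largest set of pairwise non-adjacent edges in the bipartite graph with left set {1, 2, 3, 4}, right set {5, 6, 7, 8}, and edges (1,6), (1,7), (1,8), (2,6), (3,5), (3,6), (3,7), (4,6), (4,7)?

Step 1: List the neighbors of each left vertex:
  1: 6, 7, 8
  2: 6
  3: 5, 6, 7
  4: 6, 7

Step 2: Greedily match left vertices, then look for augmenting paths:
  Match 1 -- 8
  Match 2 -- 6
  Match 3 -- 5
  Match 4 -- 7
  No augmenting path remains.

Step 3: Verify this is maximum:
  Matching size 4 = min(|L|, |R|) = min(4, 4), which is an upper bound, so this matching is maximum.

Maximum matching: {(1,8), (2,6), (3,5), (4,7)}
Size: 4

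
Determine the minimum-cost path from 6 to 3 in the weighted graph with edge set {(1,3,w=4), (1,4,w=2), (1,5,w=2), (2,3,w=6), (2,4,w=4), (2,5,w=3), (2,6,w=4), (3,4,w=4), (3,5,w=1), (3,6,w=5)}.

Step 1: Build adjacency list with weights:
  1: 3(w=4), 4(w=2), 5(w=2)
  2: 3(w=6), 4(w=4), 5(w=3), 6(w=4)
  3: 1(w=4), 2(w=6), 4(w=4), 5(w=1), 6(w=5)
  4: 1(w=2), 2(w=4), 3(w=4)
  5: 1(w=2), 2(w=3), 3(w=1)
  6: 2(w=4), 3(w=5)

Step 2: Apply Dijkstra's algorithm from vertex 6:
  Visit vertex 6 (distance=0)
    Update dist[2] = 4
    Update dist[3] = 5
  Visit vertex 2 (distance=4)
    Update dist[4] = 8
    Update dist[5] = 7
  Visit vertex 3 (distance=5)
    Update dist[1] = 9
    Update dist[5] = 6

Step 3: Shortest path: 6 -> 3
Total weight: 5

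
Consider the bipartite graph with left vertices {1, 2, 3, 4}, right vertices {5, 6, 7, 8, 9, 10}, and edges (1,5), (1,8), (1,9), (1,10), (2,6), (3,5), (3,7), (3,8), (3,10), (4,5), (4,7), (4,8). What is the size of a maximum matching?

Step 1: List the neighbors of each left vertex:
  1: 5, 8, 9, 10
  2: 6
  3: 5, 7, 8, 10
  4: 5, 7, 8

Step 2: Greedily match left vertices, then look for augmenting paths:
  Match 1 -- 5
  Match 2 -- 6
  Match 3 -- 7
  Match 4 -- 8
  No augmenting path remains.

Step 3: Verify this is maximum:
  Matching size 4 = min(|L|, |R|) = min(4, 6), which is an upper bound, so this matching is maximum.

Maximum matching: {(1,5), (2,6), (3,7), (4,8)}
Size: 4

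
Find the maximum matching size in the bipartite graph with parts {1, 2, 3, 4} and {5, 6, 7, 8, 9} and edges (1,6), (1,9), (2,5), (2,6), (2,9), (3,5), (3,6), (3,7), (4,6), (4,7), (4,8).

Step 1: List the neighbors of each left vertex:
  1: 6, 9
  2: 5, 6, 9
  3: 5, 6, 7
  4: 6, 7, 8

Step 2: Greedily match left vertices, then look for augmenting paths:
  Match 1 -- 6
  Match 2 -- 5
  Match 3 -- 7
  Match 4 -- 8
  No augmenting path remains.

Step 3: Verify this is maximum:
  Matching size 4 = min(|L|, |R|) = min(4, 5), which is an upper bound, so this matching is maximum.

Maximum matching: {(1,6), (2,5), (3,7), (4,8)}
Size: 4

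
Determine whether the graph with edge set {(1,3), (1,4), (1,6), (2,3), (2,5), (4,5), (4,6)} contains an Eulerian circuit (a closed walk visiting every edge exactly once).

Step 1: Find the degree of each vertex:
  deg(1) = 3
  deg(2) = 2
  deg(3) = 2
  deg(4) = 3
  deg(5) = 2
  deg(6) = 2

Step 2: Count vertices with odd degree:
  Odd-degree vertices: 1, 4 (2 total)

Step 3: Apply Euler's theorem:
  - Eulerian circuit exists iff graph is connected and all vertices have even degree
  - Eulerian path exists iff graph is connected and has 0 or 2 odd-degree vertices

Graph is connected with exactly 2 odd-degree vertices (1, 4).
Eulerian path exists (starting and ending at the odd-degree vertices), but no Eulerian circuit.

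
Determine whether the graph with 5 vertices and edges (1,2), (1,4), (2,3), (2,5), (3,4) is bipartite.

Step 1: Attempt 2-coloring using BFS:
  Start at vertex 1, assign color 0
  Color vertex 2 with color 1 (neighbor of 1)
  Color vertex 4 with color 1 (neighbor of 1)
  Color vertex 3 with color 0 (neighbor of 2)
  Color vertex 5 with color 0 (neighbor of 2)

Step 2: 2-coloring succeeded. No conflicts found.
  Set A (color 0): {1, 3, 5}
  Set B (color 1): {2, 4}

The graph is bipartite with partition {1, 3, 5}, {2, 4}.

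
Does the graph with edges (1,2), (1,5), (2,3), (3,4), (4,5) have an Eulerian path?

Step 1: Find the degree of each vertex:
  deg(1) = 2
  deg(2) = 2
  deg(3) = 2
  deg(4) = 2
  deg(5) = 2

Step 2: Count vertices with odd degree:
  All vertices have even degree (0 odd-degree vertices)

Step 3: Apply Euler's theorem:
  - Eulerian circuit exists iff graph is connected and all vertices have even degree
  - Eulerian path exists iff graph is connected and has 0 or 2 odd-degree vertices

Graph is connected with 0 odd-degree vertices.
Both Eulerian circuit and Eulerian path exist.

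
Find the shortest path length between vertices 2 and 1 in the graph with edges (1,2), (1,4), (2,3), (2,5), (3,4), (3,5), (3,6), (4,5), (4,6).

Step 1: Build adjacency list:
  1: 2, 4
  2: 1, 3, 5
  3: 2, 4, 5, 6
  4: 1, 3, 5, 6
  5: 2, 3, 4
  6: 3, 4

Step 2: BFS from vertex 2 to find shortest path to 1:
  vertex 1 reached at distance 1

Step 3: Shortest path: 2 -> 1
Path length: 1 edge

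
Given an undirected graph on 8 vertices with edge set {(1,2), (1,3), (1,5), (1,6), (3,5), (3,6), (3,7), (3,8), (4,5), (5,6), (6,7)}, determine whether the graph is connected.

Step 1: Build adjacency list from edges:
  1: 2, 3, 5, 6
  2: 1
  3: 1, 5, 6, 7, 8
  4: 5
  5: 1, 3, 4, 6
  6: 1, 3, 5, 7
  7: 3, 6
  8: 3

Step 2: Run BFS/DFS from vertex 1:
  Visited: {1, 2, 3, 5, 6, 7, 8, 4}
  Reached 8 of 8 vertices

Step 3: All 8 vertices reached from vertex 1, so the graph is connected.
Answer: Yes, the graph is connected.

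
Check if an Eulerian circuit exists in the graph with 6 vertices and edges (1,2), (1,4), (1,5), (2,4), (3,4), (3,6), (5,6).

Step 1: Find the degree of each vertex:
  deg(1) = 3
  deg(2) = 2
  deg(3) = 2
  deg(4) = 3
  deg(5) = 2
  deg(6) = 2

Step 2: Count vertices with odd degree:
  Odd-degree vertices: 1, 4 (2 total)

Step 3: Apply Euler's theorem:
  - Eulerian circuit exists iff graph is connected and all vertices have even degree
  - Eulerian path exists iff graph is connected and has 0 or 2 odd-degree vertices

Graph is connected with exactly 2 odd-degree vertices (1, 4).
Eulerian path exists (starting and ending at the odd-degree vertices), but no Eulerian circuit.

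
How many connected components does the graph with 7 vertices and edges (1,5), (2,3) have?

Step 1: Build adjacency list from edges:
  1: 5
  2: 3
  3: 2
  4: (none)
  5: 1
  6: (none)
  7: (none)

Step 2: Run BFS/DFS from vertex 1:
  Visited: {1, 5}
  Reached 2 of 7 vertices

Step 3: Only 2 of 7 vertices reached. Graph is disconnected.
Connected components: {1, 5}, {2, 3}, {4}, {6}, {7}
Number of connected components: 5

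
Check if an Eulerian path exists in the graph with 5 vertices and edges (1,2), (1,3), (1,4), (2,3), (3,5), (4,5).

Step 1: Find the degree of each vertex:
  deg(1) = 3
  deg(2) = 2
  deg(3) = 3
  deg(4) = 2
  deg(5) = 2

Step 2: Count vertices with odd degree:
  Odd-degree vertices: 1, 3 (2 total)

Step 3: Apply Euler's theorem:
  - Eulerian circuit exists iff graph is connected and all vertices have even degree
  - Eulerian path exists iff graph is connected and has 0 or 2 odd-degree vertices

Graph is connected with exactly 2 odd-degree vertices (1, 3).
Eulerian path exists (starting and ending at the odd-degree vertices), but no Eulerian circuit.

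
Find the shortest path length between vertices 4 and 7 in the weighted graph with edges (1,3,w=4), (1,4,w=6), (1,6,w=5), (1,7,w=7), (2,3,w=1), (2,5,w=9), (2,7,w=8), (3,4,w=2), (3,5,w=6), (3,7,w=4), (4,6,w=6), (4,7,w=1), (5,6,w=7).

Step 1: Build adjacency list with weights:
  1: 3(w=4), 4(w=6), 6(w=5), 7(w=7)
  2: 3(w=1), 5(w=9), 7(w=8)
  3: 1(w=4), 2(w=1), 4(w=2), 5(w=6), 7(w=4)
  4: 1(w=6), 3(w=2), 6(w=6), 7(w=1)
  5: 2(w=9), 3(w=6), 6(w=7)
  6: 1(w=5), 4(w=6), 5(w=7)
  7: 1(w=7), 2(w=8), 3(w=4), 4(w=1)

Step 2: Apply Dijkstra's algorithm from vertex 4:
  Visit vertex 4 (distance=0)
    Update dist[1] = 6
    Update dist[3] = 2
    Update dist[6] = 6
    Update dist[7] = 1
  Visit vertex 7 (distance=1)
    Update dist[2] = 9

Step 3: Shortest path: 4 -> 7
Total weight: 1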